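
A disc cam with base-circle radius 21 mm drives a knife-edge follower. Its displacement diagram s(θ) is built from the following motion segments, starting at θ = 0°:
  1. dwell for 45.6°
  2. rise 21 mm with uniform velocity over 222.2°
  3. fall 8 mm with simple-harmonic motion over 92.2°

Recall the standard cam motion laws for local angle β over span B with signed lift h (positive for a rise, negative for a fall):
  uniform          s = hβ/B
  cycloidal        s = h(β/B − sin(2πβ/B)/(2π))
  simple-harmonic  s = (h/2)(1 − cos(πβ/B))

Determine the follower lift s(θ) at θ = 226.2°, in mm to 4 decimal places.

seg 1 [0°–45.6°] dwell: s stays 0.0000
seg 2 [45.6°–267.8°] uniform, h=21: θ=226.2° here. β=180.6, B=222.2. 21·180.6/222.2 = 17.0684 → s = 17.0684

17.0684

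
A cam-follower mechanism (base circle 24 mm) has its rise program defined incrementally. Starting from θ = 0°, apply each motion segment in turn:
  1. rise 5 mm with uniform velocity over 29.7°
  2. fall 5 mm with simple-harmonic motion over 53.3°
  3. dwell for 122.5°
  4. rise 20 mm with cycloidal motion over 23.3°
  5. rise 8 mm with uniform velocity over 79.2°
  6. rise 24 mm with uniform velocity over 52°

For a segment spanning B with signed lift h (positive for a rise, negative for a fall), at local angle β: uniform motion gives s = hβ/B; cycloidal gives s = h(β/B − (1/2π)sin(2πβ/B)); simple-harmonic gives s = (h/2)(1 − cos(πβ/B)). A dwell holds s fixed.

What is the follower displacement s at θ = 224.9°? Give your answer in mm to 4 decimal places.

seg 1 [0°–29.7°] uniform, h=5: full span → s += 5 → s = 5.0000
seg 2 [29.7°–83°] simple-harmonic, h=-5: full span → s += -5 → s = 0.0000
seg 3 [83°–205.5°] dwell: s stays 0.0000
seg 4 [205.5°–228.8°] cycloidal, h=20: θ=224.9° here. β=19.4, B=23.3. 20·(0.8326 − sin(2π·0.8326)/(2π)) = 19.4161 → s = 19.4161

19.4161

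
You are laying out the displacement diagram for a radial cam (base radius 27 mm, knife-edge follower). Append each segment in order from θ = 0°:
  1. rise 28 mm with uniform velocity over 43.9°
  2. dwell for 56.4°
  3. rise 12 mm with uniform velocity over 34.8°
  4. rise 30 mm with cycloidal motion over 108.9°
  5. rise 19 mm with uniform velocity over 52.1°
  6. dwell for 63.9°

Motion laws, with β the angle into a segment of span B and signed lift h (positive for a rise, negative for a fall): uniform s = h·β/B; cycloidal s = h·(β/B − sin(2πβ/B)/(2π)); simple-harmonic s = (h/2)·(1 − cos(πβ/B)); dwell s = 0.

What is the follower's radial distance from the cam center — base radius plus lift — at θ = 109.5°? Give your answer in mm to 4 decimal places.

seg 1 [0°–43.9°] uniform, h=28: full span → s += 28 → s = 28.0000
seg 2 [43.9°–100.3°] dwell: s stays 28.0000
seg 3 [100.3°–135.1°] uniform, h=12: θ=109.5° here. β=9.2, B=34.8. 12·9.2/34.8 = 3.1724 → s = 31.1724
radial distance = base radius + s = 27 + 31.1724 = 58.1724

58.1724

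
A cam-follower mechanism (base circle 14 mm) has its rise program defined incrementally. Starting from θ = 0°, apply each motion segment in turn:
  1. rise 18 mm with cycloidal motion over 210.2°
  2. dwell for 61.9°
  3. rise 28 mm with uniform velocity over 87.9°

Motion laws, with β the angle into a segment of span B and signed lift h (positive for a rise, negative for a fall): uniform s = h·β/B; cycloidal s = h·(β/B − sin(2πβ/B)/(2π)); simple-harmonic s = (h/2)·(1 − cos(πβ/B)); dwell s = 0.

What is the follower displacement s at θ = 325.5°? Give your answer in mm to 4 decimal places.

seg 1 [0°–210.2°] cycloidal, h=18: full span → s += 18 → s = 18.0000
seg 2 [210.2°–272.1°] dwell: s stays 18.0000
seg 3 [272.1°–360°] uniform, h=28: θ=325.5° here. β=53.4, B=87.9. 28·53.4/87.9 = 17.0102 → s = 35.0102

35.0102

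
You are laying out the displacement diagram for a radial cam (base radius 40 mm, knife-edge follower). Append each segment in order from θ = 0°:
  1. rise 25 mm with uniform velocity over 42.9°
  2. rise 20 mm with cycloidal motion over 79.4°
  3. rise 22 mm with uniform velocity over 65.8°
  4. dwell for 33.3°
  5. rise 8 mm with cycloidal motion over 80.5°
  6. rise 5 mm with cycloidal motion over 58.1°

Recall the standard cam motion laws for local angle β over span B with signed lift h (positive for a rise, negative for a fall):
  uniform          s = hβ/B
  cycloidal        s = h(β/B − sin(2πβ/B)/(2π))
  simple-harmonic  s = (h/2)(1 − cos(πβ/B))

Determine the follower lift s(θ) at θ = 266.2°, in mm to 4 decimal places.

seg 1 [0°–42.9°] uniform, h=25: full span → s += 25 → s = 25.0000
seg 2 [42.9°–122.3°] cycloidal, h=20: full span → s += 20 → s = 45.0000
seg 3 [122.3°–188.1°] uniform, h=22: full span → s += 22 → s = 67.0000
seg 4 [188.1°–221.4°] dwell: s stays 67.0000
seg 5 [221.4°–301.9°] cycloidal, h=8: θ=266.2° here. β=44.8, B=80.5. 8·(0.5565 − sin(2π·0.5565)/(2π)) = 4.8949 → s = 71.8949

71.8949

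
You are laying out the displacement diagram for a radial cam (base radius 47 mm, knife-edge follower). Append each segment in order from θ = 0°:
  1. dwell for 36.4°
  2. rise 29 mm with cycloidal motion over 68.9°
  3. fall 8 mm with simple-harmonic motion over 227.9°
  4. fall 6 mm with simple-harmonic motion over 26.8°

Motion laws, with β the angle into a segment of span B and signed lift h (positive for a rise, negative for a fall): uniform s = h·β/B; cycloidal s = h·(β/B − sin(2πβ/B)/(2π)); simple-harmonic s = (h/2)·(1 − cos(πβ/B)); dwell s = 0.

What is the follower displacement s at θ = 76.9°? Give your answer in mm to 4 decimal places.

seg 1 [0°–36.4°] dwell: s stays 0.0000
seg 2 [36.4°–105.3°] cycloidal, h=29: θ=76.9° here. β=40.5, B=68.9. 29·(0.5878 − sin(2π·0.5878)/(2π)) = 19.4657 → s = 19.4657

19.4657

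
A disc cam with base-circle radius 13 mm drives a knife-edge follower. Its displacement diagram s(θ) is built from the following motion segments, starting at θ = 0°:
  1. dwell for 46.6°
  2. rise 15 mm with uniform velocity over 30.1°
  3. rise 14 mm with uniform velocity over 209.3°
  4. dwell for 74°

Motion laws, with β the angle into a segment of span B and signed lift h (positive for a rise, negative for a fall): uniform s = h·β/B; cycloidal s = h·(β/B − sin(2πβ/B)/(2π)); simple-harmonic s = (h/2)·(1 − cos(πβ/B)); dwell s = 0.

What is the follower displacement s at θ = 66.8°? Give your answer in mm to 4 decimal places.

seg 1 [0°–46.6°] dwell: s stays 0.0000
seg 2 [46.6°–76.7°] uniform, h=15: θ=66.8° here. β=20.2, B=30.1. 15·20.2/30.1 = 10.0664 → s = 10.0664

10.0664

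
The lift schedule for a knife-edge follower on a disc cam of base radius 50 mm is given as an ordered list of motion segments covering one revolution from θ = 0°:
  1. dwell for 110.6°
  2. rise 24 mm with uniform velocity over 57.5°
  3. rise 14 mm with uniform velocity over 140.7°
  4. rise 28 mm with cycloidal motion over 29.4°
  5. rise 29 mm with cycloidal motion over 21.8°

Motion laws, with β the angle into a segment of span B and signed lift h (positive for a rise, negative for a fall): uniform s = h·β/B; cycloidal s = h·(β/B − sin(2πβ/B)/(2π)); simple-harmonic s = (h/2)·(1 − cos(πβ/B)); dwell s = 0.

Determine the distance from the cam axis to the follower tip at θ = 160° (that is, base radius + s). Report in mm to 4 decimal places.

seg 1 [0°–110.6°] dwell: s stays 0.0000
seg 2 [110.6°–168.1°] uniform, h=24: θ=160° here. β=49.4, B=57.5. 24·49.4/57.5 = 20.6191 → s = 20.6191
radial distance = base radius + s = 50 + 20.6191 = 70.6191

70.6191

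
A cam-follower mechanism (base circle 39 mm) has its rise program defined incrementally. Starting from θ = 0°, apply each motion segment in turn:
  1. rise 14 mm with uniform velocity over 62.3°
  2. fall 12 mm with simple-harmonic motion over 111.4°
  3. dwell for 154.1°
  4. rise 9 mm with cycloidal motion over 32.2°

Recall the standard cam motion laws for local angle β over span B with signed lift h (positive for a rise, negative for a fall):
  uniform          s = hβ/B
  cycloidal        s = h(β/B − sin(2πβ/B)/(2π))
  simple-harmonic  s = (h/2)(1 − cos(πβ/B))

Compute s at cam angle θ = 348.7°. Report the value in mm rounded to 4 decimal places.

seg 1 [0°–62.3°] uniform, h=14: full span → s += 14 → s = 14.0000
seg 2 [62.3°–173.7°] simple-harmonic, h=-12: full span → s += -12 → s = 2.0000
seg 3 [173.7°–327.8°] dwell: s stays 2.0000
seg 4 [327.8°–360°] cycloidal, h=9: θ=348.7° here. β=20.9, B=32.2. 9·(0.6491 − sin(2π·0.6491)/(2π)) = 6.9955 → s = 8.9955

8.9955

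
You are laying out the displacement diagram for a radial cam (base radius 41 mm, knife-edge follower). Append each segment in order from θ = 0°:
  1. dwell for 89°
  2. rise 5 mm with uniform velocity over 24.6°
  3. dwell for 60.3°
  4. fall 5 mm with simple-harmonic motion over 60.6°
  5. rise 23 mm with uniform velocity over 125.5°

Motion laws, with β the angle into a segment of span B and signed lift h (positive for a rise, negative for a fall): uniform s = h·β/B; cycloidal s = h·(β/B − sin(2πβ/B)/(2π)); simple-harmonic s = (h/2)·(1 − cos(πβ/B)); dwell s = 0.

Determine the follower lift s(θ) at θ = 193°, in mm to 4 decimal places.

seg 1 [0°–89°] dwell: s stays 0.0000
seg 2 [89°–113.6°] uniform, h=5: full span → s += 5 → s = 5.0000
seg 3 [113.6°–173.9°] dwell: s stays 5.0000
seg 4 [173.9°–234.5°] simple-harmonic, h=-5: θ=193° here. β=19.1, B=60.6. -5/2·(1 − cos(π·0.3152)) = -1.1286 → s = 3.8714

3.8714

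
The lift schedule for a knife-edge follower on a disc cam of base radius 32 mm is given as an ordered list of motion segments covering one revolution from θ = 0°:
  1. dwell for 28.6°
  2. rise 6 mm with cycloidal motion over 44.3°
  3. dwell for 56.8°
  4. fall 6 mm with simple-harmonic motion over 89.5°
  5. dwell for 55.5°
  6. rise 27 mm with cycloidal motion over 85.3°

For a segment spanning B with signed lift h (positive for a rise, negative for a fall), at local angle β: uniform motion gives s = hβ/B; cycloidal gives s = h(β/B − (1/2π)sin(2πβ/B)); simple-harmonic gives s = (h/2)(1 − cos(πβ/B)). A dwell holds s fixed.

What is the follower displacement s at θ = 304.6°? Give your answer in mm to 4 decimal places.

seg 1 [0°–28.6°] dwell: s stays 0.0000
seg 2 [28.6°–72.9°] cycloidal, h=6: full span → s += 6 → s = 6.0000
seg 3 [72.9°–129.7°] dwell: s stays 6.0000
seg 4 [129.7°–219.2°] simple-harmonic, h=-6: full span → s += -6 → s = 0.0000
seg 5 [219.2°–274.7°] dwell: s stays 0.0000
seg 6 [274.7°–360°] cycloidal, h=27: θ=304.6° here. β=29.9, B=85.3. 27·(0.3505 − sin(2π·0.3505)/(2π)) = 5.9961 → s = 5.9961

5.9961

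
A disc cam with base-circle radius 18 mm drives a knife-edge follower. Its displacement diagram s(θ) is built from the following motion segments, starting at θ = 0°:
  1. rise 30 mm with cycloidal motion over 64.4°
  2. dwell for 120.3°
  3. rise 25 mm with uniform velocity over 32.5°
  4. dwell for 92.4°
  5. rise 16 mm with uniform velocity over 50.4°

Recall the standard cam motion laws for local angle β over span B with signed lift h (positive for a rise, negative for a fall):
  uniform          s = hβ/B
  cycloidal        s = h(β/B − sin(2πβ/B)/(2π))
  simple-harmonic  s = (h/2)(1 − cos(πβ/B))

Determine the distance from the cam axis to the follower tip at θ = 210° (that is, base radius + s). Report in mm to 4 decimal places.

seg 1 [0°–64.4°] cycloidal, h=30: full span → s += 30 → s = 30.0000
seg 2 [64.4°–184.7°] dwell: s stays 30.0000
seg 3 [184.7°–217.2°] uniform, h=25: θ=210° here. β=25.3, B=32.5. 25·25.3/32.5 = 19.4615 → s = 49.4615
radial distance = base radius + s = 18 + 49.4615 = 67.4615

67.4615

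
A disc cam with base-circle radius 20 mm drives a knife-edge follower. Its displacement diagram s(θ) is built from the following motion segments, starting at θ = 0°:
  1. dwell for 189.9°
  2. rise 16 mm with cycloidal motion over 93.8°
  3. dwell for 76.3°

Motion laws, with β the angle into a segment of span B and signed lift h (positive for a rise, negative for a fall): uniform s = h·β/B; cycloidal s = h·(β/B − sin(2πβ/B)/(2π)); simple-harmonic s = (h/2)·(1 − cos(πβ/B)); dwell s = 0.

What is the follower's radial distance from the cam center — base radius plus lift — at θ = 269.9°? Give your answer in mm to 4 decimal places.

seg 1 [0°–189.9°] dwell: s stays 0.0000
seg 2 [189.9°–283.7°] cycloidal, h=16: θ=269.9° here. β=80, B=93.8. 16·(0.8529 − sin(2π·0.8529)/(2π)) = 15.6788 → s = 15.6788
radial distance = base radius + s = 20 + 15.6788 = 35.6788

35.6788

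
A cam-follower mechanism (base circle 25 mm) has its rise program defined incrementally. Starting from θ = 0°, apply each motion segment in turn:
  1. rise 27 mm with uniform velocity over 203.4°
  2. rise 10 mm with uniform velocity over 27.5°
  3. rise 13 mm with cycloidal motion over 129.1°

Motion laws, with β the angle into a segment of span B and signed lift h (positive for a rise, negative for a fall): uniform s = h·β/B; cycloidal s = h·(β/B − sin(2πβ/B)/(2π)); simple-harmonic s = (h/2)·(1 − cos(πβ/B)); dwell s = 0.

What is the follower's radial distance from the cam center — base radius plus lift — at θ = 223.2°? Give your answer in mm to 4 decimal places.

seg 1 [0°–203.4°] uniform, h=27: full span → s += 27 → s = 27.0000
seg 2 [203.4°–230.9°] uniform, h=10: θ=223.2° here. β=19.8, B=27.5. 10·19.8/27.5 = 7.2000 → s = 34.2000
radial distance = base radius + s = 25 + 34.2000 = 59.2000

59.2000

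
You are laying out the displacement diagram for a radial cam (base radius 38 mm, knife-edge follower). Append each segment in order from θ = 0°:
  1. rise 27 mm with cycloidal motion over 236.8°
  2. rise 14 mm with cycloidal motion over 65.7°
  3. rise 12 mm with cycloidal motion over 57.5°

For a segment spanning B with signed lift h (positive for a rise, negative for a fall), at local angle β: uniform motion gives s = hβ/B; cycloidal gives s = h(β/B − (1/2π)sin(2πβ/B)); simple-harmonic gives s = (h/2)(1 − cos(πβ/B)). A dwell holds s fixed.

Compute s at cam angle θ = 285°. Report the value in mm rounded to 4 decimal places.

seg 1 [0°–236.8°] cycloidal, h=27: full span → s += 27 → s = 27.0000
seg 2 [236.8°–302.5°] cycloidal, h=14: θ=285° here. β=48.2, B=65.7. 14·(0.7336 − sin(2π·0.7336)/(2π)) = 12.4873 → s = 39.4873

39.4873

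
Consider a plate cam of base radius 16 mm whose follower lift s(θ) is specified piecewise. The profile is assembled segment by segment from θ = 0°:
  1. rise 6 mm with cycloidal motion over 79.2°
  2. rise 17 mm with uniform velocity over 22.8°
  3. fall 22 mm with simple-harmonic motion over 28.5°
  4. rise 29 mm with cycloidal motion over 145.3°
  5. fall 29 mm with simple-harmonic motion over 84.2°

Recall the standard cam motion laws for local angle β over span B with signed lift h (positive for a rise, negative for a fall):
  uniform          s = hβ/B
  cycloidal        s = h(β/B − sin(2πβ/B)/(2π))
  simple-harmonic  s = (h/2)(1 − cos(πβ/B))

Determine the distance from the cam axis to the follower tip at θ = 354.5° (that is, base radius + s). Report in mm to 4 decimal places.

seg 1 [0°–79.2°] cycloidal, h=6: full span → s += 6 → s = 6.0000
seg 2 [79.2°–102°] uniform, h=17: full span → s += 17 → s = 23.0000
seg 3 [102°–130.5°] simple-harmonic, h=-22: full span → s += -22 → s = 1.0000
seg 4 [130.5°–275.8°] cycloidal, h=29: full span → s += 29 → s = 30.0000
seg 5 [275.8°–360°] simple-harmonic, h=-29: θ=354.5° here. β=78.7, B=84.2. -29/2·(1 − cos(π·0.9347)) = -28.6958 → s = 1.3042
radial distance = base radius + s = 16 + 1.3042 = 17.3042

17.3042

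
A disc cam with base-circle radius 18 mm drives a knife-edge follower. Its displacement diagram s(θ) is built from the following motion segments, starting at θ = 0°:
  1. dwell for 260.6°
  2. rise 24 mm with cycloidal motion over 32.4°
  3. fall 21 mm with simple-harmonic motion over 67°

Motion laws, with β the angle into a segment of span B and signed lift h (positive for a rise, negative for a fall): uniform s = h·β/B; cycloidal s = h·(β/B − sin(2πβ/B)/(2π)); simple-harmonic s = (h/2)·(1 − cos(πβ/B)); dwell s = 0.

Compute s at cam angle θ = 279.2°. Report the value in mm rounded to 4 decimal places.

seg 1 [0°–260.6°] dwell: s stays 0.0000
seg 2 [260.6°–293°] cycloidal, h=24: θ=279.2° here. β=18.6, B=32.4. 24·(0.5741 − sin(2π·0.5741)/(2π)) = 15.4921 → s = 15.4921

15.4921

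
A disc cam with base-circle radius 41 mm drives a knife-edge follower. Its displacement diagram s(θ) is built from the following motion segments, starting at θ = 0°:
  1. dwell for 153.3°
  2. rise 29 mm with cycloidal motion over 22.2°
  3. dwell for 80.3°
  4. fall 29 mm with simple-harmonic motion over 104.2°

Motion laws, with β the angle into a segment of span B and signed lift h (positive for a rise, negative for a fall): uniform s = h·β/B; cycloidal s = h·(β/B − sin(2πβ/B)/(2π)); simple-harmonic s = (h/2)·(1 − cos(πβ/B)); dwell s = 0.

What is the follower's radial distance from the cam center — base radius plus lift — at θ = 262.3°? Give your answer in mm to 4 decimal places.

seg 1 [0°–153.3°] dwell: s stays 0.0000
seg 2 [153.3°–175.5°] cycloidal, h=29: full span → s += 29 → s = 29.0000
seg 3 [175.5°–255.8°] dwell: s stays 29.0000
seg 4 [255.8°–360°] simple-harmonic, h=-29: θ=262.3° here. β=6.5, B=104.2. -29/2·(1 − cos(π·0.0624)) = -0.2775 → s = 28.7225
radial distance = base radius + s = 41 + 28.7225 = 69.7225

69.7225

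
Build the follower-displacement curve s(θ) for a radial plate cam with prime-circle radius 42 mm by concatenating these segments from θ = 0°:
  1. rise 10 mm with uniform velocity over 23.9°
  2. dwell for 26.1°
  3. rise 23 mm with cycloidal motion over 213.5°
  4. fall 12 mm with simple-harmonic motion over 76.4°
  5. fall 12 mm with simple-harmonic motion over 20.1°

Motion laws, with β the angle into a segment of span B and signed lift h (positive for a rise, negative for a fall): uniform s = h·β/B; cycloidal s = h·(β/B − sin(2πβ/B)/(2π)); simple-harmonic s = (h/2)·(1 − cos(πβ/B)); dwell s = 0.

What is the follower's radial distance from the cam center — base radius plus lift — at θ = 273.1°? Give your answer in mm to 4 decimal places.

seg 1 [0°–23.9°] uniform, h=10: full span → s += 10 → s = 10.0000
seg 2 [23.9°–50°] dwell: s stays 10.0000
seg 3 [50°–263.5°] cycloidal, h=23: full span → s += 23 → s = 33.0000
seg 4 [263.5°–339.9°] simple-harmonic, h=-12: θ=273.1° here. β=9.6, B=76.4. -12/2·(1 − cos(π·0.1257)) = -0.4615 → s = 32.5385
radial distance = base radius + s = 42 + 32.5385 = 74.5385

74.5385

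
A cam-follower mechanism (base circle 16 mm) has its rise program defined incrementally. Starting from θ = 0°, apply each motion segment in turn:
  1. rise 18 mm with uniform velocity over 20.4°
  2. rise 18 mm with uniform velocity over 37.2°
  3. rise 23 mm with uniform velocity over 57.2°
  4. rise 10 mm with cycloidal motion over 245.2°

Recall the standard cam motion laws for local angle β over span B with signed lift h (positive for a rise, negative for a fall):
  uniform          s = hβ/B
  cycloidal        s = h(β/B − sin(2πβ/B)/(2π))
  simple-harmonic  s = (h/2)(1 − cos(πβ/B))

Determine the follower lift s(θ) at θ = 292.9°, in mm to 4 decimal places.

seg 1 [0°–20.4°] uniform, h=18: full span → s += 18 → s = 18.0000
seg 2 [20.4°–57.6°] uniform, h=18: full span → s += 18 → s = 36.0000
seg 3 [57.6°–114.8°] uniform, h=23: full span → s += 23 → s = 59.0000
seg 4 [114.8°–360°] cycloidal, h=10: θ=292.9° here. β=178.1, B=245.2. 10·(0.7263 − sin(2π·0.7263)/(2π)) = 8.8375 → s = 67.8375

67.8375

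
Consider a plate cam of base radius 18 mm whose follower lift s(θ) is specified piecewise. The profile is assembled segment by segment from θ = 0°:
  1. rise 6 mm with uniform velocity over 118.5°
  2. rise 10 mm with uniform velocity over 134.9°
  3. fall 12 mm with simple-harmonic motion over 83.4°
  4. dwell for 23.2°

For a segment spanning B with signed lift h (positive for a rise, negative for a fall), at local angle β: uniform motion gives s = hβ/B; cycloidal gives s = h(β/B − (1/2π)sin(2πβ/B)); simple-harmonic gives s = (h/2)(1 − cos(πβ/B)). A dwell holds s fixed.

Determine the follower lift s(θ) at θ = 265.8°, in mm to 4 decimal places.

seg 1 [0°–118.5°] uniform, h=6: full span → s += 6 → s = 6.0000
seg 2 [118.5°–253.4°] uniform, h=10: full span → s += 10 → s = 16.0000
seg 3 [253.4°–336.8°] simple-harmonic, h=-12: θ=265.8° here. β=12.4, B=83.4. -12/2·(1 − cos(π·0.1487)) = -0.6427 → s = 15.3573

15.3573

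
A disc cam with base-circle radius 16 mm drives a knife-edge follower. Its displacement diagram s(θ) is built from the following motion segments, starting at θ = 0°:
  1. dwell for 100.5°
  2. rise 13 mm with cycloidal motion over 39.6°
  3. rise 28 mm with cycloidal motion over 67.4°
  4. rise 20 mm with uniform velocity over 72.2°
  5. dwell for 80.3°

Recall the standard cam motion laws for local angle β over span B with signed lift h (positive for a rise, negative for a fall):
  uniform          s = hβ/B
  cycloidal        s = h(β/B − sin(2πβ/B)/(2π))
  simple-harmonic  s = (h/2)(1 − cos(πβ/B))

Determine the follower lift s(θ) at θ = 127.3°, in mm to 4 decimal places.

seg 1 [0°–100.5°] dwell: s stays 0.0000
seg 2 [100.5°–140.1°] cycloidal, h=13: θ=127.3° here. β=26.8, B=39.6. 13·(0.6768 − sin(2π·0.6768)/(2π)) = 10.6518 → s = 10.6518

10.6518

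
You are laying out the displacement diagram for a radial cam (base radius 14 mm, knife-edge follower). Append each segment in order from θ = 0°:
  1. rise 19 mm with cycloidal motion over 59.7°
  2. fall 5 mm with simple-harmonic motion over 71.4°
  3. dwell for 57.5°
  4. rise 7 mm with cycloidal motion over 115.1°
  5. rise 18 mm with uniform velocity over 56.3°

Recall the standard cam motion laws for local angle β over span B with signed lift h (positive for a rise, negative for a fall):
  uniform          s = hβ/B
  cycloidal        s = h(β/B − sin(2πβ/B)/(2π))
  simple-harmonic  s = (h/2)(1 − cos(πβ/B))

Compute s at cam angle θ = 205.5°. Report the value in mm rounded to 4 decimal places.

seg 1 [0°–59.7°] cycloidal, h=19: full span → s += 19 → s = 19.0000
seg 2 [59.7°–131.1°] simple-harmonic, h=-5: full span → s += -5 → s = 14.0000
seg 3 [131.1°–188.6°] dwell: s stays 14.0000
seg 4 [188.6°–303.7°] cycloidal, h=7: θ=205.5° here. β=16.9, B=115.1. 7·(0.1468 − sin(2π·0.1468)/(2π)) = 0.1397 → s = 14.1397

14.1397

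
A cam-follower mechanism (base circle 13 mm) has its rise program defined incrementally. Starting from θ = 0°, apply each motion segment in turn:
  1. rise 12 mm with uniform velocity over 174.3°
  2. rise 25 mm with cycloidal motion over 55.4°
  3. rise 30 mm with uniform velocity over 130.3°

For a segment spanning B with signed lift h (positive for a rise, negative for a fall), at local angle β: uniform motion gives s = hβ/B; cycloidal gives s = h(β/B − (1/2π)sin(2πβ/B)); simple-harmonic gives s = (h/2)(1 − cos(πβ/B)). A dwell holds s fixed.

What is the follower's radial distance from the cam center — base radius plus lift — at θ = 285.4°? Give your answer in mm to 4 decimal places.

seg 1 [0°–174.3°] uniform, h=12: full span → s += 12 → s = 12.0000
seg 2 [174.3°–229.7°] cycloidal, h=25: full span → s += 25 → s = 37.0000
seg 3 [229.7°–360°] uniform, h=30: θ=285.4° here. β=55.7, B=130.3. 30·55.7/130.3 = 12.8243 → s = 49.8243
radial distance = base radius + s = 13 + 49.8243 = 62.8243

62.8243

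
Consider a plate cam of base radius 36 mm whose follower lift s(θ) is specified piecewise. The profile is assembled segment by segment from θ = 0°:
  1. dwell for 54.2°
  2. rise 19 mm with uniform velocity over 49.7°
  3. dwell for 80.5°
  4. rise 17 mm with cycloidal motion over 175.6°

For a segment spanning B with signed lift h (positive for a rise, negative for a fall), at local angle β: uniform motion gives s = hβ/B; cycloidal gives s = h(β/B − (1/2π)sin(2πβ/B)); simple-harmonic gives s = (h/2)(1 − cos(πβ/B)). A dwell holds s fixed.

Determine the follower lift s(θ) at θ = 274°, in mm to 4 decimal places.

seg 1 [0°–54.2°] dwell: s stays 0.0000
seg 2 [54.2°–103.9°] uniform, h=19: full span → s += 19 → s = 19.0000
seg 3 [103.9°–184.4°] dwell: s stays 19.0000
seg 4 [184.4°–360°] cycloidal, h=17: θ=274° here. β=89.6, B=175.6. 17·(0.5103 − sin(2π·0.5103)/(2π)) = 8.8484 → s = 27.8484

27.8484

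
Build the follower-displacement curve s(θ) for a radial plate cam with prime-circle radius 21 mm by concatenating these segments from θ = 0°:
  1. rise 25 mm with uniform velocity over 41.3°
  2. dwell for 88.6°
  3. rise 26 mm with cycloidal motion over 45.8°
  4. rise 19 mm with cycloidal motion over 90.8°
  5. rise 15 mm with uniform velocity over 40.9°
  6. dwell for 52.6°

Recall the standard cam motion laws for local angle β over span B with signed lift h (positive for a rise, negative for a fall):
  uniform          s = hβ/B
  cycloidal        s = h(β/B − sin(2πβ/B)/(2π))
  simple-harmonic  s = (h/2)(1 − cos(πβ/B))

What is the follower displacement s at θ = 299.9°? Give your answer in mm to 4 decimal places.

seg 1 [0°–41.3°] uniform, h=25: full span → s += 25 → s = 25.0000
seg 2 [41.3°–129.9°] dwell: s stays 25.0000
seg 3 [129.9°–175.7°] cycloidal, h=26: full span → s += 26 → s = 51.0000
seg 4 [175.7°–266.5°] cycloidal, h=19: full span → s += 19 → s = 70.0000
seg 5 [266.5°–307.4°] uniform, h=15: θ=299.9° here. β=33.4, B=40.9. 15·33.4/40.9 = 12.2494 → s = 82.2494

82.2494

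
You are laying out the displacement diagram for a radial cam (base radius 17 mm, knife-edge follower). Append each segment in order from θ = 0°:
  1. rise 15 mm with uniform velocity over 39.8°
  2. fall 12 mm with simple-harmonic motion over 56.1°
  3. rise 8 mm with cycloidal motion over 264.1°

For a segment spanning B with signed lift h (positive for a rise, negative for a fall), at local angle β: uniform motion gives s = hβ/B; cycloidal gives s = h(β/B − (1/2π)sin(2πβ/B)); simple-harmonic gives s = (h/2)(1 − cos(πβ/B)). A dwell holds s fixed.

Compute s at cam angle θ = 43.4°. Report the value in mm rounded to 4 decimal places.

seg 1 [0°–39.8°] uniform, h=15: full span → s += 15 → s = 15.0000
seg 2 [39.8°–95.9°] simple-harmonic, h=-12: θ=43.4° here. β=3.6, B=56.1. -12/2·(1 − cos(π·0.0642)) = -0.1215 → s = 14.8785

14.8785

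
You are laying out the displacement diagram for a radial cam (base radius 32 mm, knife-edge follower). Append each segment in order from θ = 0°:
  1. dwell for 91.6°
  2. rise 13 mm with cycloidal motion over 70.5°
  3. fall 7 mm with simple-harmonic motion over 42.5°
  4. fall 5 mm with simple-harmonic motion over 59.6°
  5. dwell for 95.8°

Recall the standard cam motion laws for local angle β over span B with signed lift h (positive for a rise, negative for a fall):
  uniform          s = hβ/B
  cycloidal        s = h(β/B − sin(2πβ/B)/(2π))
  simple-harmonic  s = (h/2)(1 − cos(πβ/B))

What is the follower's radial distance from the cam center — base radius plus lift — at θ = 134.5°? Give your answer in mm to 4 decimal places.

seg 1 [0°–91.6°] dwell: s stays 0.0000
seg 2 [91.6°–162.1°] cycloidal, h=13: θ=134.5° here. β=42.9, B=70.5. 13·(0.6085 − sin(2π·0.6085)/(2π)) = 9.2145 → s = 9.2145
radial distance = base radius + s = 32 + 9.2145 = 41.2145

41.2145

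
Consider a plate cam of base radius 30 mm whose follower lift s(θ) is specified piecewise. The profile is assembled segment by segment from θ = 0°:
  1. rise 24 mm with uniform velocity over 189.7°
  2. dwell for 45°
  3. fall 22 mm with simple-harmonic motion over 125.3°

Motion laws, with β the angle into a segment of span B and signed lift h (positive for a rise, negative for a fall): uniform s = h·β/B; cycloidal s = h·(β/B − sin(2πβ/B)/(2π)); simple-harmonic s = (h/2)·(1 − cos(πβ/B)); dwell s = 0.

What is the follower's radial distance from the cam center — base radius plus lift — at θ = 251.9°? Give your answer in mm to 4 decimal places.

seg 1 [0°–189.7°] uniform, h=24: full span → s += 24 → s = 24.0000
seg 2 [189.7°–234.7°] dwell: s stays 24.0000
seg 3 [234.7°–360°] simple-harmonic, h=-22: θ=251.9° here. β=17.2, B=125.3. -22/2·(1 − cos(π·0.1373)) = -1.0071 → s = 22.9929
radial distance = base radius + s = 30 + 22.9929 = 52.9929

52.9929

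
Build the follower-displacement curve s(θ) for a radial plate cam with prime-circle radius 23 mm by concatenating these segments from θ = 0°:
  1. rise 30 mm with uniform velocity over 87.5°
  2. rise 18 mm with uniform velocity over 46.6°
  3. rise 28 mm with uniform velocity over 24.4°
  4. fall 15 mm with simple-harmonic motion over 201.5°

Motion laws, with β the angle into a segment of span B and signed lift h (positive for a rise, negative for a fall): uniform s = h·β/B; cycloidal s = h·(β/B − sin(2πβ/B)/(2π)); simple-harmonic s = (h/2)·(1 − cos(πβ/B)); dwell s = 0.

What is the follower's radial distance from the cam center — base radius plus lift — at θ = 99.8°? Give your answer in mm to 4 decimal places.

seg 1 [0°–87.5°] uniform, h=30: full span → s += 30 → s = 30.0000
seg 2 [87.5°–134.1°] uniform, h=18: θ=99.8° here. β=12.3, B=46.6. 18·12.3/46.6 = 4.7511 → s = 34.7511
radial distance = base radius + s = 23 + 34.7511 = 57.7511

57.7511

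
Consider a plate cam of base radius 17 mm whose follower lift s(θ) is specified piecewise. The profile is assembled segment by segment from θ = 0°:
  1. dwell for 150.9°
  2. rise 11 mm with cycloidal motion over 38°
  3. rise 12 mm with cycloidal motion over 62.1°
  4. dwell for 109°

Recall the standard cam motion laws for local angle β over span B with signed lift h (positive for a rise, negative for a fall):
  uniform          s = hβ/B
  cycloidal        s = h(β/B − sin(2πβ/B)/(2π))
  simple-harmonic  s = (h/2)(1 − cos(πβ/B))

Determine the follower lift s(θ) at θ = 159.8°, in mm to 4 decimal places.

seg 1 [0°–150.9°] dwell: s stays 0.0000
seg 2 [150.9°–188.9°] cycloidal, h=11: θ=159.8° here. β=8.9, B=38. 11·(0.2342 − sin(2π·0.2342)/(2π)) = 0.8342 → s = 0.8342

0.8342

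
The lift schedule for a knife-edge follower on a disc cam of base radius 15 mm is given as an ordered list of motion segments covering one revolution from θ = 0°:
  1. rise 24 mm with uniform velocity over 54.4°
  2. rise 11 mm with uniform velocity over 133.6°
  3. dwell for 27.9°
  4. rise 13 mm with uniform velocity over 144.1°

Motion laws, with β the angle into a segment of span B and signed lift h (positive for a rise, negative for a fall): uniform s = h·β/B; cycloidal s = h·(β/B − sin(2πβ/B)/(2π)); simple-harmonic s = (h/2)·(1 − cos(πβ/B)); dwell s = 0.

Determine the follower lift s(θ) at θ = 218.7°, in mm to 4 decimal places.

seg 1 [0°–54.4°] uniform, h=24: full span → s += 24 → s = 24.0000
seg 2 [54.4°–188°] uniform, h=11: full span → s += 11 → s = 35.0000
seg 3 [188°–215.9°] dwell: s stays 35.0000
seg 4 [215.9°–360°] uniform, h=13: θ=218.7° here. β=2.8, B=144.1. 13·2.8/144.1 = 0.2526 → s = 35.2526

35.2526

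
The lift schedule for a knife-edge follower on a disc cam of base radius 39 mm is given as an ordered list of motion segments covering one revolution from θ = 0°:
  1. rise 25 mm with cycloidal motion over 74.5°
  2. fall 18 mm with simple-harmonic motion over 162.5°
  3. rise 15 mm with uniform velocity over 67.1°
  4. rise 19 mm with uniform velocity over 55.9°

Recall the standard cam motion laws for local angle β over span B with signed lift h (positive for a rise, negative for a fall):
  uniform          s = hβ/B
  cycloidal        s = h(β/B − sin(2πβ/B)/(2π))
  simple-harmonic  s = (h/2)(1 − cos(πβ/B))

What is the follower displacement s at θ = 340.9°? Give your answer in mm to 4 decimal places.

seg 1 [0°–74.5°] cycloidal, h=25: full span → s += 25 → s = 25.0000
seg 2 [74.5°–237°] simple-harmonic, h=-18: full span → s += -18 → s = 7.0000
seg 3 [237°–304.1°] uniform, h=15: full span → s += 15 → s = 22.0000
seg 4 [304.1°–360°] uniform, h=19: θ=340.9° here. β=36.8, B=55.9. 19·36.8/55.9 = 12.5081 → s = 34.5081

34.5081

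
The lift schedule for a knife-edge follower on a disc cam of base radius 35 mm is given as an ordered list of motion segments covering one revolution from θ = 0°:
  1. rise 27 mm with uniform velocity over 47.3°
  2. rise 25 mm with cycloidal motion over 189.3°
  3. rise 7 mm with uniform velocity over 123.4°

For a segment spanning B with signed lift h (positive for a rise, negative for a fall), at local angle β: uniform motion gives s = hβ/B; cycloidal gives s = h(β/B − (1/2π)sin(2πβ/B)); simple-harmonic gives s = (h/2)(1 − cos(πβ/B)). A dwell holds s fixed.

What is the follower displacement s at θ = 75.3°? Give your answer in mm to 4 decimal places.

seg 1 [0°–47.3°] uniform, h=27: full span → s += 27 → s = 27.0000
seg 2 [47.3°–236.6°] cycloidal, h=25: θ=75.3° here. β=28, B=189.3. 25·(0.1479 − sin(2π·0.1479)/(2π)) = 0.5098 → s = 27.5098

27.5098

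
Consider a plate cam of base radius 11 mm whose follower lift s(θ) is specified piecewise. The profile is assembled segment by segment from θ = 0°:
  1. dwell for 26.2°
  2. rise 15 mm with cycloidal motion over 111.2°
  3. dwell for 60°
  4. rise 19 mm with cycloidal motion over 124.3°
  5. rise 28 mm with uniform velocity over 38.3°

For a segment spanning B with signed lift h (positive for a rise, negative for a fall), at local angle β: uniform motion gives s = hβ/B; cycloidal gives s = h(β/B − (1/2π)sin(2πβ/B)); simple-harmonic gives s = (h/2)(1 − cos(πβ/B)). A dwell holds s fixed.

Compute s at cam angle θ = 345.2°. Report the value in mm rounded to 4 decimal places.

seg 1 [0°–26.2°] dwell: s stays 0.0000
seg 2 [26.2°–137.4°] cycloidal, h=15: full span → s += 15 → s = 15.0000
seg 3 [137.4°–197.4°] dwell: s stays 15.0000
seg 4 [197.4°–321.7°] cycloidal, h=19: full span → s += 19 → s = 34.0000
seg 5 [321.7°–360°] uniform, h=28: θ=345.2° here. β=23.5, B=38.3. 28·23.5/38.3 = 17.1802 → s = 51.1802

51.1802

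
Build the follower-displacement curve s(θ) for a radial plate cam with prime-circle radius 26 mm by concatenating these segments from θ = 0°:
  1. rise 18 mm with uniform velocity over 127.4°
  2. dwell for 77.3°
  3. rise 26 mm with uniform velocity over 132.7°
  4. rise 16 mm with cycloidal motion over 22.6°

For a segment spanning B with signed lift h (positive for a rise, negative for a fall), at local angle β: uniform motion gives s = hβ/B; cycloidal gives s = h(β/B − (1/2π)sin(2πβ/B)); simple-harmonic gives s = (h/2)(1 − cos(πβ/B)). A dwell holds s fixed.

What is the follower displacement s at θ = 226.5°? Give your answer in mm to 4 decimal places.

seg 1 [0°–127.4°] uniform, h=18: full span → s += 18 → s = 18.0000
seg 2 [127.4°–204.7°] dwell: s stays 18.0000
seg 3 [204.7°–337.4°] uniform, h=26: θ=226.5° here. β=21.8, B=132.7. 26·21.8/132.7 = 4.2713 → s = 22.2713

22.2713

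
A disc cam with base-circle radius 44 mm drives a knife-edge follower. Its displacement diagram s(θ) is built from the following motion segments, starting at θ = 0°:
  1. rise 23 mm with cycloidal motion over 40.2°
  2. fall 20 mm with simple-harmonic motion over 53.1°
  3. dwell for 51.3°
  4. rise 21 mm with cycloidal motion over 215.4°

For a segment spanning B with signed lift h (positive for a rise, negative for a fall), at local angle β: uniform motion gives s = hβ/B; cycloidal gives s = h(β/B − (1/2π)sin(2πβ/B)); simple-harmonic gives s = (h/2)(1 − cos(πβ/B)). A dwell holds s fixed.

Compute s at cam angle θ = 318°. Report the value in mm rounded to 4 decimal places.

seg 1 [0°–40.2°] cycloidal, h=23: full span → s += 23 → s = 23.0000
seg 2 [40.2°–93.3°] simple-harmonic, h=-20: full span → s += -20 → s = 3.0000
seg 3 [93.3°–144.6°] dwell: s stays 3.0000
seg 4 [144.6°–360°] cycloidal, h=21: θ=318° here. β=173.4, B=215.4. 21·(0.8050 − sin(2π·0.8050)/(2π)) = 20.0499 → s = 23.0499

23.0499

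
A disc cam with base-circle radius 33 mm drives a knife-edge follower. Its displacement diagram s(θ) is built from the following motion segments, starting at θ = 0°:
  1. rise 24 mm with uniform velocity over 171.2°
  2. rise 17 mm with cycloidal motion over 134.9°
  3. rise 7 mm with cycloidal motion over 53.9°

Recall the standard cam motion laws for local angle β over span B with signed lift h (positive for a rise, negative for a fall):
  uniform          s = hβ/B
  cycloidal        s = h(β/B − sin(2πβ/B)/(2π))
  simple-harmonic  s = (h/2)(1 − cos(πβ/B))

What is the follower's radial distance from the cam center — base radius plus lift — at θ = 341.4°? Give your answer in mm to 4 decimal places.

seg 1 [0°–171.2°] uniform, h=24: full span → s += 24 → s = 24.0000
seg 2 [171.2°–306.1°] cycloidal, h=17: full span → s += 17 → s = 41.0000
seg 3 [306.1°–360°] cycloidal, h=7: θ=341.4° here. β=35.3, B=53.9. 7·(0.6549 − sin(2π·0.6549)/(2π)) = 5.5055 → s = 46.5055
radial distance = base radius + s = 33 + 46.5055 = 79.5055

79.5055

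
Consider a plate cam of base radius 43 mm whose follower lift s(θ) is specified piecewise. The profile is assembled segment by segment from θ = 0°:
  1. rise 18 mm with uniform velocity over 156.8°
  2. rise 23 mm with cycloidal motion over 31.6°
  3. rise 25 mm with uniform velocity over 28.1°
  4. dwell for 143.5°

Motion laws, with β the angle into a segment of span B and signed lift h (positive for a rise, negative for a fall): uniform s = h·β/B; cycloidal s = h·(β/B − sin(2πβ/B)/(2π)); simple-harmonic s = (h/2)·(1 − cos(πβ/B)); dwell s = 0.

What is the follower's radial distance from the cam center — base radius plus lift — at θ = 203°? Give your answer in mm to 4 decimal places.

seg 1 [0°–156.8°] uniform, h=18: full span → s += 18 → s = 18.0000
seg 2 [156.8°–188.4°] cycloidal, h=23: full span → s += 23 → s = 41.0000
seg 3 [188.4°–216.5°] uniform, h=25: θ=203° here. β=14.6, B=28.1. 25·14.6/28.1 = 12.9893 → s = 53.9893
radial distance = base radius + s = 43 + 53.9893 = 96.9893

96.9893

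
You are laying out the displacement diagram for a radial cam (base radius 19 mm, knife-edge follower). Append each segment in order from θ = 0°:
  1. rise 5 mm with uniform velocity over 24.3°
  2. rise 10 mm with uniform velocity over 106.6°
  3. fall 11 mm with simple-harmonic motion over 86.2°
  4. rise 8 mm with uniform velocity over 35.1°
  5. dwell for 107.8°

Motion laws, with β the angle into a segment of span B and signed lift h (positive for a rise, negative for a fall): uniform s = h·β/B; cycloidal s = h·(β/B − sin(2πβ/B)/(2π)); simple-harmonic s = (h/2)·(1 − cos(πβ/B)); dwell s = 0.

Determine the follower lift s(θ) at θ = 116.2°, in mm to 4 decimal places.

seg 1 [0°–24.3°] uniform, h=5: full span → s += 5 → s = 5.0000
seg 2 [24.3°–130.9°] uniform, h=10: θ=116.2° here. β=91.9, B=106.6. 10·91.9/106.6 = 8.6210 → s = 13.6210

13.6210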